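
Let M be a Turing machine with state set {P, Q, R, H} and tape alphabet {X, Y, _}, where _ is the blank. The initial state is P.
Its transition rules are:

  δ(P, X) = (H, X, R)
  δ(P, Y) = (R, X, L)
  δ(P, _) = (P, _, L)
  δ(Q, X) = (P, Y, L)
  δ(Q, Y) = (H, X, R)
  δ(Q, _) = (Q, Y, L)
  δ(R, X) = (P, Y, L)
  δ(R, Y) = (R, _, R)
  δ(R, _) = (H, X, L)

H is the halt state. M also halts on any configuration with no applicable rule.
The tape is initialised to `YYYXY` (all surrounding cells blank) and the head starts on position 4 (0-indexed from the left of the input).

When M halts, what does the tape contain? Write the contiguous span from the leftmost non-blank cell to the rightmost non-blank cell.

XX_YYX

state=P head=4 tape=__YYYX[Y]   (P,Y)→(R,X,L)
state=R head=3 tape=__YYY[X]X   (R,X)→(P,Y,L)
state=P head=2 tape=__YY[Y]YX   (P,Y)→(R,X,L)
state=R head=1 tape=__Y[Y]XYX   (R,Y)→(R,_,R)
state=R head=2 tape=__Y_[X]YX   (R,X)→(P,Y,L)
state=P head=1 tape=__Y[_]YYX   (P,_)→(P,_,L)
state=P head=0 tape=__[Y]_YYX   (P,Y)→(R,X,L)
state=R head=-1 tape=_[_]X_YYX   (R,_)→(H,X,L)
state=H head=-2 tape=[_]XX_YYX
The non-blank tape span at halt is XX_YYX.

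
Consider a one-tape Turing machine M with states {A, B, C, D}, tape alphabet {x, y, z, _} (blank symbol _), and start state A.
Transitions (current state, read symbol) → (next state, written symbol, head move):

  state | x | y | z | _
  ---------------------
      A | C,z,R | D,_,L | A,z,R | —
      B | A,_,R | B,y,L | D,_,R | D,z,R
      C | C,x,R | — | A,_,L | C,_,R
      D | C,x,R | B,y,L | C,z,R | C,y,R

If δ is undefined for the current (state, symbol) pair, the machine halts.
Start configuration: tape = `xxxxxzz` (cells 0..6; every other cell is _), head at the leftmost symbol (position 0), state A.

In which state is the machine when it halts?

A

state=A head=0 tape=[x]xxxxzz   (A,x)→(C,z,R)
state=C head=1 tape=z[x]xxxzz   (C,x)→(C,x,R)
state=C head=2 tape=zx[x]xxzz   (C,x)→(C,x,R)
state=C head=3 tape=zxx[x]xzz   (C,x)→(C,x,R)
state=C head=4 tape=zxxx[x]zz   (C,x)→(C,x,R)
state=C head=5 tape=zxxxx[z]z   (C,z)→(A,_,L)
state=A head=4 tape=zxxx[x]_z   (A,x)→(C,z,R)
state=C head=5 tape=zxxxz[_]z   (C,_)→(C,_,R)
state=C head=6 tape=zxxxz_[z]   (C,z)→(A,_,L)
state=A head=5 tape=zxxxz[_]_
No transition is defined for (A, _); M halts in state A.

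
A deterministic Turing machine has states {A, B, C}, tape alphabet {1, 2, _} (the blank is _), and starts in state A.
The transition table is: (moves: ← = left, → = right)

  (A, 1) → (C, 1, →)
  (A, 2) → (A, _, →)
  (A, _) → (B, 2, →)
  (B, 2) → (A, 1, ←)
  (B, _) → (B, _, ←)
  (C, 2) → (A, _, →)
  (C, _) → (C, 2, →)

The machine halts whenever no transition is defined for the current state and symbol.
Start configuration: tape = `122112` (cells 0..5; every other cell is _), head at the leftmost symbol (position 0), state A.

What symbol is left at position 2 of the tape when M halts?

A | [1]22112   read 1 → write 1, move →, go to C
C | 1[2]2112   read 2 → write _, move →, go to A
A | 1_[2]112   read 2 → write _, move →, go to A
A | 1__[1]12   read 1 → write 1, move →, go to C
C | 1__1[1]2
Cell 2 holds _ when M halts.

_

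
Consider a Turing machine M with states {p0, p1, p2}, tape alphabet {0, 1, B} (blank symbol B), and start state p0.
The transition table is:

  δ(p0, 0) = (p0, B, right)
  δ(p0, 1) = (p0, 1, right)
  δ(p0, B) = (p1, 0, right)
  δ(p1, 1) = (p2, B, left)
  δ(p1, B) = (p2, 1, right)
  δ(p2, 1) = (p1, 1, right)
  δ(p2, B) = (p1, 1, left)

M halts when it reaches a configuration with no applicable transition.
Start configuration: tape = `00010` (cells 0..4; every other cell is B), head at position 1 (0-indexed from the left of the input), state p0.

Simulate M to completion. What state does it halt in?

p0 | 0[0]010BBB   read 0 → write B, move right, go to p0
p0 | 0B[0]10BBB   read 0 → write B, move right, go to p0
p0 | 0BB[1]0BBB   read 1 → write 1, move right, go to p0
p0 | 0BB1[0]BBB   read 0 → write B, move right, go to p0
p0 | 0BB1B[B]BB   read B → write 0, move right, go to p1
p1 | 0BB1B0[B]B   read B → write 1, move right, go to p2
p2 | 0BB1B01[B]   read B → write 1, move left, go to p1
p1 | 0BB1B0[1]1   read 1 → write B, move left, go to p2
p2 | 0BB1B[0]B1
No transition is defined for (p2, 0); M halts in state p2.

p2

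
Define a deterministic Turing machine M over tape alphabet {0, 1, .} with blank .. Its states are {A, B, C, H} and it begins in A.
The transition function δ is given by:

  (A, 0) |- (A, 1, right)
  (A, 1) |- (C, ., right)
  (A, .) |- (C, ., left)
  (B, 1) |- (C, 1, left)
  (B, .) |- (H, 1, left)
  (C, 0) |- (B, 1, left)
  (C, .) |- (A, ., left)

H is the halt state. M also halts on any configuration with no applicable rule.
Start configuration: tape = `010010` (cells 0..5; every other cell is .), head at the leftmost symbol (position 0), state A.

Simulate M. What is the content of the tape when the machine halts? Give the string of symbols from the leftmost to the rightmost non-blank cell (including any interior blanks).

111010

state=A head=0 tape=[0]10010   (A,0)→(A,1,right)
state=A head=1 tape=1[1]0010   (A,1)→(C,.,right)
state=C head=2 tape=1.[0]010   (C,0)→(B,1,left)
state=B head=1 tape=1[.]1010   (B,.)→(H,1,left)
state=H head=0 tape=[1]11010
The non-blank tape span at halt is 111010.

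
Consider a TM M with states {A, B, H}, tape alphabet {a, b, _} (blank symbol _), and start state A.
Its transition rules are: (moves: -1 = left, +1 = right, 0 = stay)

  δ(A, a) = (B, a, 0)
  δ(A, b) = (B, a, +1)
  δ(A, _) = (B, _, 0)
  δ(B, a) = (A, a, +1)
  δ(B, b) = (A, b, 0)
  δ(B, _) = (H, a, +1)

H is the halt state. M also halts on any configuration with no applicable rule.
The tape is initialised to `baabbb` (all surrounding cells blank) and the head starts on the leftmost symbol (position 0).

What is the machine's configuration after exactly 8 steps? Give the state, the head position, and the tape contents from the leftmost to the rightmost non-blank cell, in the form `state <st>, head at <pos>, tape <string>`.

A | [b]aabbb   read b → write a, move +1, go to B
B | a[a]abbb   read a → write a, move +1, go to A
A | aa[a]bbb   read a → write a, move 0, go to B
B | aa[a]bbb   read a → write a, move +1, go to A
A | aaa[b]bb   read b → write a, move +1, go to B
B | aaaa[b]b   read b → write b, move 0, go to A
A | aaaa[b]b   read b → write a, move +1, go to B
B | aaaaa[b]   read b → write b, move 0, go to A
A | aaaaa[b]
After 8 steps: state A, head at 5, tape aaaaab.

state A, head at 5, tape aaaaab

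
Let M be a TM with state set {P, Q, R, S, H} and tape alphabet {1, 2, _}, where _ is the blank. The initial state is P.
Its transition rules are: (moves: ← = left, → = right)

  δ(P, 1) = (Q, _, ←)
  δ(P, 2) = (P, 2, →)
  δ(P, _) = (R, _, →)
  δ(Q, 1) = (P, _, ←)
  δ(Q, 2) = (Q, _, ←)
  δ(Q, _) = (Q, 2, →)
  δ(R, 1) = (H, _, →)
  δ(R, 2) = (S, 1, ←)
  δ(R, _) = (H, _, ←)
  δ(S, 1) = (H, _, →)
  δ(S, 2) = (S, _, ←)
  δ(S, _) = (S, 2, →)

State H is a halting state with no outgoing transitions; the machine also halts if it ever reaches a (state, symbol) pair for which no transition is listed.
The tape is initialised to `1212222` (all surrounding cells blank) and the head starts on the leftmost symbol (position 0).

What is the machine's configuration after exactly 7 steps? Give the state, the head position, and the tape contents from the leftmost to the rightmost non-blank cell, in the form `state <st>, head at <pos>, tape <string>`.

state Q, head at -1, tape 2___12222

P | __[1]212222   read 1 → write _, move ←, go to Q
Q | _[_]_212222   read _ → write 2, move →, go to Q
Q | _2[_]212222   read _ → write 2, move →, go to Q
Q | _22[2]12222   read 2 → write _, move ←, go to Q
Q | _2[2]_12222   read 2 → write _, move ←, go to Q
Q | _[2]__12222   read 2 → write _, move ←, go to Q
Q | [_]___12222   read _ → write 2, move →, go to Q
Q | 2[_]__12222
After 7 steps: state Q, head at -1, tape 2___12222.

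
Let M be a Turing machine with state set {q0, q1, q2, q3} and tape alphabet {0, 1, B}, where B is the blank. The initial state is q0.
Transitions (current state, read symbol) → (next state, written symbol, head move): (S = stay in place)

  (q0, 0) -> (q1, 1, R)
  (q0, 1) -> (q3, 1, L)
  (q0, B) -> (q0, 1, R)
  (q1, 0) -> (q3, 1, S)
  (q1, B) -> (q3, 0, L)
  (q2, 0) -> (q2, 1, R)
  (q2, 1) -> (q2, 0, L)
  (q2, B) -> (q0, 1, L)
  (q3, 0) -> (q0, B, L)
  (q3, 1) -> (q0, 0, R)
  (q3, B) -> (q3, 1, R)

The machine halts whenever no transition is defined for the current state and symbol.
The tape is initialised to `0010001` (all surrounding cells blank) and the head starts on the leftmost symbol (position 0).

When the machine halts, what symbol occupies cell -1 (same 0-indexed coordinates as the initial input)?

1

state=q0 head=0 tape=B[0]010001   (q0,0)→(q1,1,R)
state=q1 head=1 tape=B1[0]10001   (q1,0)→(q3,1,S)
state=q3 head=1 tape=B1[1]10001   (q3,1)→(q0,0,R)
state=q0 head=2 tape=B10[1]0001   (q0,1)→(q3,1,L)
state=q3 head=1 tape=B1[0]10001   (q3,0)→(q0,B,L)
state=q0 head=0 tape=B[1]B10001   (q0,1)→(q3,1,L)
state=q3 head=-1 tape=[B]1B10001   (q3,B)→(q3,1,R)
state=q3 head=0 tape=1[1]B10001   (q3,1)→(q0,0,R)
state=q0 head=1 tape=10[B]10001   (q0,B)→(q0,1,R)
state=q0 head=2 tape=101[1]0001   (q0,1)→(q3,1,L)
state=q3 head=1 tape=10[1]10001   (q3,1)→(q0,0,R)
state=q0 head=2 tape=100[1]0001   (q0,1)→(q3,1,L)
state=q3 head=1 tape=10[0]10001   (q3,0)→(q0,B,L)
state=q0 head=0 tape=1[0]B10001   (q0,0)→(q1,1,R)
state=q1 head=1 tape=11[B]10001   (q1,B)→(q3,0,L)
state=q3 head=0 tape=1[1]010001   (q3,1)→(q0,0,R)
state=q0 head=1 tape=10[0]10001   (q0,0)→(q1,1,R)
state=q1 head=2 tape=101[1]0001
Cell -1 holds 1 when M halts.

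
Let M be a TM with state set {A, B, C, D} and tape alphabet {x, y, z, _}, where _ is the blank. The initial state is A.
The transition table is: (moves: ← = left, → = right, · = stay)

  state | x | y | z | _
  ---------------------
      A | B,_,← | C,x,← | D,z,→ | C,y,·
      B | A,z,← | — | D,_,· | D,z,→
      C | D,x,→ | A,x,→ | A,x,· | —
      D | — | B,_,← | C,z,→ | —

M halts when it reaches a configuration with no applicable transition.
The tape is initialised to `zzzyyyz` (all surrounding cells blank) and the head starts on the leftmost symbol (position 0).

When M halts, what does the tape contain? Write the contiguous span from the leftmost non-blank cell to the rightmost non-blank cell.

state=A head=0 tape=[z]zzyyyz   (A,z)→(D,z,→)
state=D head=1 tape=z[z]zyyyz   (D,z)→(C,z,→)
state=C head=2 tape=zz[z]yyyz   (C,z)→(A,x,·)
state=A head=2 tape=zz[x]yyyz   (A,x)→(B,_,←)
state=B head=1 tape=z[z]_yyyz   (B,z)→(D,_,·)
state=D head=1 tape=z[_]_yyyz
The non-blank tape span at halt is z__yyyz.

z__yyyz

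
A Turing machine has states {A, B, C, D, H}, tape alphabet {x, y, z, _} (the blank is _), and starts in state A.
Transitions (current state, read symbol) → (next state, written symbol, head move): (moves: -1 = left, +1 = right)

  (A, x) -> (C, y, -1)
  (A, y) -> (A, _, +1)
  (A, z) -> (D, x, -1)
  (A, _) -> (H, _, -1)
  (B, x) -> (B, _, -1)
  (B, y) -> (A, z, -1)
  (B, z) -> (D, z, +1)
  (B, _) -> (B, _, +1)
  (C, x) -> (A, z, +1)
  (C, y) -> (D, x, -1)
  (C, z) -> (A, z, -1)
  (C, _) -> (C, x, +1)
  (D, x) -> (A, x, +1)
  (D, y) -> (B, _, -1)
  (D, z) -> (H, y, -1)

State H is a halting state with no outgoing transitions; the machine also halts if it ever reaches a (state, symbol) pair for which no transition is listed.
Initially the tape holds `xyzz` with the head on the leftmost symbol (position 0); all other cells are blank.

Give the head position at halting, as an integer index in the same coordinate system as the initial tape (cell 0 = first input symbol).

A | _[x]yzz   read x → write y, move -1, go to C
C | [_]yyzz   read _ → write x, move +1, go to C
C | x[y]yzz   read y → write x, move -1, go to D
D | [x]xyzz   read x → write x, move +1, go to A
A | x[x]yzz   read x → write y, move -1, go to C
C | [x]yyzz   read x → write z, move +1, go to A
A | z[y]yzz   read y → write _, move +1, go to A
A | z_[y]zz   read y → write _, move +1, go to A
A | z__[z]z   read z → write x, move -1, go to D
D | z_[_]xz
At halt the head is at cell 1.

1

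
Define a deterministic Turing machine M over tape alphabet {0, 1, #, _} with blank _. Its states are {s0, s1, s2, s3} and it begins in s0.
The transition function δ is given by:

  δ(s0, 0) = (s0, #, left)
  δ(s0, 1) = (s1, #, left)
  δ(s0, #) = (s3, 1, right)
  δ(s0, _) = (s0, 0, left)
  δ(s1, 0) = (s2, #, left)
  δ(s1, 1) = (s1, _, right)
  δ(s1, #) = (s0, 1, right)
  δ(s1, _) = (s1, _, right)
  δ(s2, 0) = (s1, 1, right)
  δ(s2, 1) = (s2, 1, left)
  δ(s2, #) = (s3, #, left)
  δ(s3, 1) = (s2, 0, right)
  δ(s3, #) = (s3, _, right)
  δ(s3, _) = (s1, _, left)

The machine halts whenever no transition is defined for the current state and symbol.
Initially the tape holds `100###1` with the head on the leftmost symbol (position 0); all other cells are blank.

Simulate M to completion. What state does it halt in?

s0 | _[1]00###1   read 1 → write #, move left, go to s1
s1 | [_]#00###1   read _ → write _, move right, go to s1
s1 | _[#]00###1   read # → write 1, move right, go to s0
s0 | _1[0]0###1   read 0 → write #, move left, go to s0
s0 | _[1]#0###1   read 1 → write #, move left, go to s1
s1 | [_]##0###1   read _ → write _, move right, go to s1
s1 | _[#]#0###1   read # → write 1, move right, go to s0
s0 | _1[#]0###1   read # → write 1, move right, go to s3
s3 | _11[0]###1
No transition is defined for (s3, 0); M halts in state s3.

s3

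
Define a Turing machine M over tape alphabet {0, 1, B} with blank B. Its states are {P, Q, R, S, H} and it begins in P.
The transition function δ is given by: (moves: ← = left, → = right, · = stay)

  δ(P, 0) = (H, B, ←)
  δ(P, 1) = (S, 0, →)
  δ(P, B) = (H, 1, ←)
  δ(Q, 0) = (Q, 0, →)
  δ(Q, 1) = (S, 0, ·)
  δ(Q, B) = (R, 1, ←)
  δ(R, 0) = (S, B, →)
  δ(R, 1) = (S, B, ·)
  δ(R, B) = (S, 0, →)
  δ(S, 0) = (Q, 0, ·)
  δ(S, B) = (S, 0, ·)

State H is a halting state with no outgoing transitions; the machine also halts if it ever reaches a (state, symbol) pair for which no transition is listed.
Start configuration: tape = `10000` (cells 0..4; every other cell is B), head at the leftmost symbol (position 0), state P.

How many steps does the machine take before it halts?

8

P | [1]0000B   read 1 → write 0, move →, go to S
S | 0[0]000B   read 0 → write 0, move ·, go to Q
Q | 0[0]000B   read 0 → write 0, move →, go to Q
Q | 00[0]00B   read 0 → write 0, move →, go to Q
Q | 000[0]0B   read 0 → write 0, move →, go to Q
Q | 0000[0]B   read 0 → write 0, move →, go to Q
Q | 00000[B]   read B → write 1, move ←, go to R
R | 0000[0]1   read 0 → write B, move →, go to S
S | 0000B[1]
M halts after 8 transitions.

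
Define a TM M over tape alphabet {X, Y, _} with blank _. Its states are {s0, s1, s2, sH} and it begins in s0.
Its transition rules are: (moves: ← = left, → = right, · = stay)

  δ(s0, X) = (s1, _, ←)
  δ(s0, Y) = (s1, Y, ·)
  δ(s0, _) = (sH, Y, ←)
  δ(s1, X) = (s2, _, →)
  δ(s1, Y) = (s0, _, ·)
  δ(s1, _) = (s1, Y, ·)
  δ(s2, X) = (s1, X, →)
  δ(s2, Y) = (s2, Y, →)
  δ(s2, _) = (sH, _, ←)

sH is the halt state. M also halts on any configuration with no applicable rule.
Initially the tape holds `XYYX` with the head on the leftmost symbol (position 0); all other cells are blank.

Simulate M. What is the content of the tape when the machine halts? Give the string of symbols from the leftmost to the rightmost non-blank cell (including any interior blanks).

Y_YYX

state=s0 head=0 tape=__[X]YYX   (s0,X)→(s1,_,←)
state=s1 head=-1 tape=_[_]_YYX   (s1,_)→(s1,Y,·)
state=s1 head=-1 tape=_[Y]_YYX   (s1,Y)→(s0,_,·)
state=s0 head=-1 tape=_[_]_YYX   (s0,_)→(sH,Y,←)
state=sH head=-2 tape=[_]Y_YYX
The non-blank tape span at halt is Y_YYX.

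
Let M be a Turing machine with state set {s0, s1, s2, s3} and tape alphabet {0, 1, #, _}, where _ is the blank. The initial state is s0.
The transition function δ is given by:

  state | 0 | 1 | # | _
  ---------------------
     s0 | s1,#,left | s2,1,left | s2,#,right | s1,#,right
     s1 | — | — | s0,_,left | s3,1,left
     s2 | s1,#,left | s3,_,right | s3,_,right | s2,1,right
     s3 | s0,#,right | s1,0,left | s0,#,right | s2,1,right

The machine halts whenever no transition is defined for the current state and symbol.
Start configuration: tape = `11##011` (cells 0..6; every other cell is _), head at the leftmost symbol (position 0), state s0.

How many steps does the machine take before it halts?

state=s0 head=0 tape=___[1]1##011   (s0,1)→(s2,1,left)
state=s2 head=-1 tape=__[_]11##011   (s2,_)→(s2,1,right)
state=s2 head=0 tape=__1[1]1##011   (s2,1)→(s3,_,right)
state=s3 head=1 tape=__1_[1]##011   (s3,1)→(s1,0,left)
state=s1 head=0 tape=__1[_]0##011   (s1,_)→(s3,1,left)
state=s3 head=-1 tape=__[1]10##011   (s3,1)→(s1,0,left)
state=s1 head=-2 tape=_[_]010##011   (s1,_)→(s3,1,left)
state=s3 head=-3 tape=[_]1010##011   (s3,_)→(s2,1,right)
state=s2 head=-2 tape=1[1]010##011   (s2,1)→(s3,_,right)
state=s3 head=-1 tape=1_[0]10##011   (s3,0)→(s0,#,right)
state=s0 head=0 tape=1_#[1]0##011   (s0,1)→(s2,1,left)
state=s2 head=-1 tape=1_[#]10##011   (s2,#)→(s3,_,right)
state=s3 head=0 tape=1__[1]0##011   (s3,1)→(s1,0,left)
state=s1 head=-1 tape=1_[_]00##011   (s1,_)→(s3,1,left)
state=s3 head=-2 tape=1[_]100##011   (s3,_)→(s2,1,right)
state=s2 head=-1 tape=11[1]00##011   (s2,1)→(s3,_,right)
state=s3 head=0 tape=11_[0]0##011   (s3,0)→(s0,#,right)
state=s0 head=1 tape=11_#[0]##011   (s0,0)→(s1,#,left)
state=s1 head=0 tape=11_[#]###011   (s1,#)→(s0,_,left)
state=s0 head=-1 tape=11[_]_###011   (s0,_)→(s1,#,right)
state=s1 head=0 tape=11#[_]###011   (s1,_)→(s3,1,left)
state=s3 head=-1 tape=11[#]1###011   (s3,#)→(s0,#,right)
state=s0 head=0 tape=11#[1]###011   (s0,1)→(s2,1,left)
state=s2 head=-1 tape=11[#]1###011   (s2,#)→(s3,_,right)
state=s3 head=0 tape=11_[1]###011   (s3,1)→(s1,0,left)
state=s1 head=-1 tape=11[_]0###011   (s1,_)→(s3,1,left)
state=s3 head=-2 tape=1[1]10###011   (s3,1)→(s1,0,left)
state=s1 head=-3 tape=[1]010###011
M halts after 27 transitions.

27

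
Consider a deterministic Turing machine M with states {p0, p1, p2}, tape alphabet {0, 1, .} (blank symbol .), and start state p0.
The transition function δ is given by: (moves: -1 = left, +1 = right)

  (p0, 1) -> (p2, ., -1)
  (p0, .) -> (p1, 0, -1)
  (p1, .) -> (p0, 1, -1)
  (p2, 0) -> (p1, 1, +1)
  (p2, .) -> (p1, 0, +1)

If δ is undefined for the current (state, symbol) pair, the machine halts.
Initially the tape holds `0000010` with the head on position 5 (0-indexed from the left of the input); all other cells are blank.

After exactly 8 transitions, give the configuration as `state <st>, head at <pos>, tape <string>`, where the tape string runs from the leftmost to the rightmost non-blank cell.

p0 | 00000[1]0   read 1 → write ., move -1, go to p2
p2 | 0000[0].0   read 0 → write 1, move +1, go to p1
p1 | 00001[.]0   read . → write 1, move -1, go to p0
p0 | 0000[1]10   read 1 → write ., move -1, go to p2
p2 | 000[0].10   read 0 → write 1, move +1, go to p1
p1 | 0001[.]10   read . → write 1, move -1, go to p0
p0 | 000[1]110   read 1 → write ., move -1, go to p2
p2 | 00[0].110   read 0 → write 1, move +1, go to p1
p1 | 001[.]110
After 8 steps: state p1, head at 3, tape 001.110.

state p1, head at 3, tape 001.110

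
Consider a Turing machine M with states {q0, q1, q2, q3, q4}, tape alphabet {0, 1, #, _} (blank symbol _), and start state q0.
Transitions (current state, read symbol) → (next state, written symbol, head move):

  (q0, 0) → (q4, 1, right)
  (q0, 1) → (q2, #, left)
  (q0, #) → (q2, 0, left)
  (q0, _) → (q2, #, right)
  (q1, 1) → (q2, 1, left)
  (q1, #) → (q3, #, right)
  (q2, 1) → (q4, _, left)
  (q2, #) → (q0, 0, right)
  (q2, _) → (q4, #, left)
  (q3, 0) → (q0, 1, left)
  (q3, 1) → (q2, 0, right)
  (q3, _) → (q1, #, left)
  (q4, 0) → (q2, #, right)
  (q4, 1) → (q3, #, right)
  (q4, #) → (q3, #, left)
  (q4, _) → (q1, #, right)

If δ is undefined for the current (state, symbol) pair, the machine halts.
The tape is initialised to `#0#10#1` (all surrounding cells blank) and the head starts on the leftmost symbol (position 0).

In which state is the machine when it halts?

q0 | ____[#]0#10#1   read # → write 0, move left, go to q2
q2 | ___[_]00#10#1   read _ → write #, move left, go to q4
q4 | __[_]#00#10#1   read _ → write #, move right, go to q1
q1 | __#[#]00#10#1   read # → write #, move right, go to q3
q3 | __##[0]0#10#1   read 0 → write 1, move left, go to q0
q0 | __#[#]10#10#1   read # → write 0, move left, go to q2
q2 | __[#]010#10#1   read # → write 0, move right, go to q0
q0 | __0[0]10#10#1   read 0 → write 1, move right, go to q4
q4 | __01[1]0#10#1   read 1 → write #, move right, go to q3
q3 | __01#[0]#10#1   read 0 → write 1, move left, go to q0
q0 | __01[#]1#10#1   read # → write 0, move left, go to q2
q2 | __0[1]01#10#1   read 1 → write _, move left, go to q4
q4 | __[0]_01#10#1   read 0 → write #, move right, go to q2
q2 | __#[_]01#10#1   read _ → write #, move left, go to q4
q4 | __[#]#01#10#1   read # → write #, move left, go to q3
q3 | _[_]##01#10#1   read _ → write #, move left, go to q1
q1 | [_]###01#10#1
No transition is defined for (q1, _); M halts in state q1.

q1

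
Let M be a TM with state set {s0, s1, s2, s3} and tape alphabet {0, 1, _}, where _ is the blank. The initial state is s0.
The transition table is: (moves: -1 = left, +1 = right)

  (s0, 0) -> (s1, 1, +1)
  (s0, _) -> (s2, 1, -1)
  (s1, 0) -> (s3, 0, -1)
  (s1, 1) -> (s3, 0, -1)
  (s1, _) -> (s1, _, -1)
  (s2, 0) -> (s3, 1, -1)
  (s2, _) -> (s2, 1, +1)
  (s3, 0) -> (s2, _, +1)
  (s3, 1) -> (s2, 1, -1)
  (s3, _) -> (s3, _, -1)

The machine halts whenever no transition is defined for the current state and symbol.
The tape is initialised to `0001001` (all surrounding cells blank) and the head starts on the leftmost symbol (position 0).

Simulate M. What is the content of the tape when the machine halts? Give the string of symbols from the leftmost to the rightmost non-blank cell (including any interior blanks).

11001001

state=s0 head=0 tape=_[0]001001   (s0,0)→(s1,1,+1)
state=s1 head=1 tape=_1[0]01001   (s1,0)→(s3,0,-1)
state=s3 head=0 tape=_[1]001001   (s3,1)→(s2,1,-1)
state=s2 head=-1 tape=[_]1001001   (s2,_)→(s2,1,+1)
state=s2 head=0 tape=1[1]001001
The non-blank tape span at halt is 11001001.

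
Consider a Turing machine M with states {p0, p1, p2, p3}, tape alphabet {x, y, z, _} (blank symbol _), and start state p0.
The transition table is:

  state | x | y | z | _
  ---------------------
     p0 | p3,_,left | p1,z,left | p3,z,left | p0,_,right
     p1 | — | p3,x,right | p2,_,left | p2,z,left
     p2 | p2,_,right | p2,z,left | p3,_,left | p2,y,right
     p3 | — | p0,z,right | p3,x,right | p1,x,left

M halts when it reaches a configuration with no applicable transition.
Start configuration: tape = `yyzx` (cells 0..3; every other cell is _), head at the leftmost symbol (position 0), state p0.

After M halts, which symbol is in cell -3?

state=p0 head=0 tape=___[y]yzx   (p0,y)→(p1,z,left)
state=p1 head=-1 tape=__[_]zyzx   (p1,_)→(p2,z,left)
state=p2 head=-2 tape=_[_]zzyzx   (p2,_)→(p2,y,right)
state=p2 head=-1 tape=_y[z]zyzx   (p2,z)→(p3,_,left)
state=p3 head=-2 tape=_[y]_zyzx   (p3,y)→(p0,z,right)
state=p0 head=-1 tape=_z[_]zyzx   (p0,_)→(p0,_,right)
state=p0 head=0 tape=_z_[z]yzx   (p0,z)→(p3,z,left)
state=p3 head=-1 tape=_z[_]zyzx   (p3,_)→(p1,x,left)
state=p1 head=-2 tape=_[z]xzyzx   (p1,z)→(p2,_,left)
state=p2 head=-3 tape=[_]_xzyzx   (p2,_)→(p2,y,right)
state=p2 head=-2 tape=y[_]xzyzx   (p2,_)→(p2,y,right)
state=p2 head=-1 tape=yy[x]zyzx   (p2,x)→(p2,_,right)
state=p2 head=0 tape=yy_[z]yzx   (p2,z)→(p3,_,left)
state=p3 head=-1 tape=yy[_]_yzx   (p3,_)→(p1,x,left)
state=p1 head=-2 tape=y[y]x_yzx   (p1,y)→(p3,x,right)
state=p3 head=-1 tape=yx[x]_yzx
Cell -3 holds y when M halts.

y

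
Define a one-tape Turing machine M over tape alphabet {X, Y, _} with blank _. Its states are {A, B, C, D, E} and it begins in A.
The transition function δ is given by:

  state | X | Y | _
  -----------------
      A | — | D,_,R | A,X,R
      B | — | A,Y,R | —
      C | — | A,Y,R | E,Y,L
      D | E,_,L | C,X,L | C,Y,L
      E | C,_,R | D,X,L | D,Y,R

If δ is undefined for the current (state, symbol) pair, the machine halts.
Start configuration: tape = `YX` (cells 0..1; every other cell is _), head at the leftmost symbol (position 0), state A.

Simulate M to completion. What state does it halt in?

state=A head=0 tape=___[Y]X_   (A,Y)→(D,_,R)
state=D head=1 tape=____[X]_   (D,X)→(E,_,L)
state=E head=0 tape=___[_]__   (E,_)→(D,Y,R)
state=D head=1 tape=___Y[_]_   (D,_)→(C,Y,L)
state=C head=0 tape=___[Y]Y_   (C,Y)→(A,Y,R)
state=A head=1 tape=___Y[Y]_   (A,Y)→(D,_,R)
state=D head=2 tape=___Y_[_]   (D,_)→(C,Y,L)
state=C head=1 tape=___Y[_]Y   (C,_)→(E,Y,L)
state=E head=0 tape=___[Y]YY   (E,Y)→(D,X,L)
state=D head=-1 tape=__[_]XYY   (D,_)→(C,Y,L)
state=C head=-2 tape=_[_]YXYY   (C,_)→(E,Y,L)
state=E head=-3 tape=[_]YYXYY   (E,_)→(D,Y,R)
state=D head=-2 tape=Y[Y]YXYY   (D,Y)→(C,X,L)
state=C head=-3 tape=[Y]XYXYY   (C,Y)→(A,Y,R)
state=A head=-2 tape=Y[X]YXYY
No transition is defined for (A, X); M halts in state A.

A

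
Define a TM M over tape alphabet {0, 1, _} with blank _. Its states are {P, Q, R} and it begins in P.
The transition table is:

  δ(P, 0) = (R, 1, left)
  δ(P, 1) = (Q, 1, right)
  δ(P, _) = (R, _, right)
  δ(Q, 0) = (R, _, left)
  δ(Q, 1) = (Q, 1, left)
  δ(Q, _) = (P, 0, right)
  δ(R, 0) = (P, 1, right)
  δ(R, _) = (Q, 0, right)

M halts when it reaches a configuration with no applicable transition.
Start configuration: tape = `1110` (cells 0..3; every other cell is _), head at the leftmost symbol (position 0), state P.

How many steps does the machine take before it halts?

P | __[1]110   read 1 → write 1, move right, go to Q
Q | __1[1]10   read 1 → write 1, move left, go to Q
Q | __[1]110   read 1 → write 1, move left, go to Q
Q | _[_]1110   read _ → write 0, move right, go to P
P | _0[1]110   read 1 → write 1, move right, go to Q
Q | _01[1]10   read 1 → write 1, move left, go to Q
Q | _0[1]110   read 1 → write 1, move left, go to Q
Q | _[0]1110   read 0 → write _, move left, go to R
R | [_]_1110   read _ → write 0, move right, go to Q
Q | 0[_]1110   read _ → write 0, move right, go to P
P | 00[1]110   read 1 → write 1, move right, go to Q
Q | 001[1]10   read 1 → write 1, move left, go to Q
Q | 00[1]110   read 1 → write 1, move left, go to Q
Q | 0[0]1110   read 0 → write _, move left, go to R
R | [0]_1110   read 0 → write 1, move right, go to P
P | 1[_]1110   read _ → write _, move right, go to R
R | 1_[1]110
M halts after 16 transitions.

16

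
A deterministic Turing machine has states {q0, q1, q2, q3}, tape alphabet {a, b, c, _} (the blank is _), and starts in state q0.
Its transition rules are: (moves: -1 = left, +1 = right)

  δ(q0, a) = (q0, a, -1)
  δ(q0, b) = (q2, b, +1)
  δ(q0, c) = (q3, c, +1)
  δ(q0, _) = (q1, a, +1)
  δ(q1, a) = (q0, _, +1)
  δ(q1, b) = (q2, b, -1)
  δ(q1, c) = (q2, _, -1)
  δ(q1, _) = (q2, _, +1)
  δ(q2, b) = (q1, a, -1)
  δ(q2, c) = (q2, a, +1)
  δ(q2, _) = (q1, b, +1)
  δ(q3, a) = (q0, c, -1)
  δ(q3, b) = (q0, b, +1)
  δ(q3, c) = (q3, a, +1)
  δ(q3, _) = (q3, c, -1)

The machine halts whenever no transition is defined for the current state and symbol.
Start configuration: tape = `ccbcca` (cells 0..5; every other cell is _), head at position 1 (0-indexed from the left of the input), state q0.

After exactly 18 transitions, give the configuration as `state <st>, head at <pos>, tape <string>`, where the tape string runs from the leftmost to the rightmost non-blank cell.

state q3, head at 5, tape ccbcacc

q0 | c[c]bcca_   read c → write c, move +1, go to q3
q3 | cc[b]cca_   read b → write b, move +1, go to q0
q0 | ccb[c]ca_   read c → write c, move +1, go to q3
q3 | ccbc[c]a_   read c → write a, move +1, go to q3
q3 | ccbca[a]_   read a → write c, move -1, go to q0
q0 | ccbc[a]c_   read a → write a, move -1, go to q0
q0 | ccb[c]ac_   read c → write c, move +1, go to q3
q3 | ccbc[a]c_   read a → write c, move -1, go to q0
q0 | ccb[c]cc_   read c → write c, move +1, go to q3
q3 | ccbc[c]c_   read c → write a, move +1, go to q3
q3 | ccbca[c]_   read c → write a, move +1, go to q3
q3 | ccbcaa[_]   read _ → write c, move -1, go to q3
q3 | ccbca[a]c   read a → write c, move -1, go to q0
q0 | ccbc[a]cc   read a → write a, move -1, go to q0
q0 | ccb[c]acc   read c → write c, move +1, go to q3
q3 | ccbc[a]cc   read a → write c, move -1, go to q0
q0 | ccb[c]ccc   read c → write c, move +1, go to q3
q3 | ccbc[c]cc   read c → write a, move +1, go to q3
q3 | ccbca[c]c
After 18 steps: state q3, head at 5, tape ccbcacc.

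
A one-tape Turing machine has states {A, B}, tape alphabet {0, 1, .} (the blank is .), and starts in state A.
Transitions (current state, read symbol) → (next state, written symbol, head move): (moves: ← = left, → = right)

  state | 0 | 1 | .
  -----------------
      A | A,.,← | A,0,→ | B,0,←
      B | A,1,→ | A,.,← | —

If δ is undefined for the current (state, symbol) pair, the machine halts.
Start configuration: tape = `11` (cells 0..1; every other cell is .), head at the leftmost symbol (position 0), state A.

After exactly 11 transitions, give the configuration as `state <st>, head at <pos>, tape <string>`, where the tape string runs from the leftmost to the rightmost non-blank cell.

A | [1]1.   read 1 → write 0, move →, go to A
A | 0[1].   read 1 → write 0, move →, go to A
A | 00[.]   read . → write 0, move ←, go to B
B | 0[0]0   read 0 → write 1, move →, go to A
A | 01[0]   read 0 → write ., move ←, go to A
A | 0[1].   read 1 → write 0, move →, go to A
A | 00[.]   read . → write 0, move ←, go to B
B | 0[0]0   read 0 → write 1, move →, go to A
A | 01[0]   read 0 → write ., move ←, go to A
A | 0[1].   read 1 → write 0, move →, go to A
A | 00[.]   read . → write 0, move ←, go to B
B | 0[0]0
After 11 steps: state B, head at 1, tape 000.

state B, head at 1, tape 000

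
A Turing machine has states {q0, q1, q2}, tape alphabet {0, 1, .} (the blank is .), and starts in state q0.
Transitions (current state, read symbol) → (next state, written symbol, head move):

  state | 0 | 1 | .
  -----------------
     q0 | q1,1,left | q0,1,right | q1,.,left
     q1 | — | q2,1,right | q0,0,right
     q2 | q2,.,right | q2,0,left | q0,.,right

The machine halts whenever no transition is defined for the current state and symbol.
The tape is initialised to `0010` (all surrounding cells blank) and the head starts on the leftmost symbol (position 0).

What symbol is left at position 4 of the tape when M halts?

q0 | .[0]010..   read 0 → write 1, move left, go to q1
q1 | [.]1010..   read . → write 0, move right, go to q0
q0 | 0[1]010..   read 1 → write 1, move right, go to q0
q0 | 01[0]10..   read 0 → write 1, move left, go to q1
q1 | 0[1]110..   read 1 → write 1, move right, go to q2
q2 | 01[1]10..   read 1 → write 0, move left, go to q2
q2 | 0[1]010..   read 1 → write 0, move left, go to q2
q2 | [0]0010..   read 0 → write ., move right, go to q2
q2 | .[0]010..   read 0 → write ., move right, go to q2
q2 | ..[0]10..   read 0 → write ., move right, go to q2
q2 | ...[1]0..   read 1 → write 0, move left, go to q2
q2 | ..[.]00..   read . → write ., move right, go to q0
q0 | ...[0]0..   read 0 → write 1, move left, go to q1
q1 | ..[.]10..   read . → write 0, move right, go to q0
q0 | ..0[1]0..   read 1 → write 1, move right, go to q0
q0 | ..01[0]..   read 0 → write 1, move left, go to q1
q1 | ..0[1]1..   read 1 → write 1, move right, go to q2
q2 | ..01[1]..   read 1 → write 0, move left, go to q2
q2 | ..0[1]0..   read 1 → write 0, move left, go to q2
q2 | ..[0]00..   read 0 → write ., move right, go to q2
q2 | ...[0]0..   read 0 → write ., move right, go to q2
q2 | ....[0]..   read 0 → write ., move right, go to q2
q2 | .....[.].   read . → write ., move right, go to q0
q0 | ......[.]   read . → write ., move left, go to q1
q1 | .....[.].   read . → write 0, move right, go to q0
q0 | .....0[.]   read . → write ., move left, go to q1
q1 | .....[0].
Cell 4 holds 0 when M halts.

0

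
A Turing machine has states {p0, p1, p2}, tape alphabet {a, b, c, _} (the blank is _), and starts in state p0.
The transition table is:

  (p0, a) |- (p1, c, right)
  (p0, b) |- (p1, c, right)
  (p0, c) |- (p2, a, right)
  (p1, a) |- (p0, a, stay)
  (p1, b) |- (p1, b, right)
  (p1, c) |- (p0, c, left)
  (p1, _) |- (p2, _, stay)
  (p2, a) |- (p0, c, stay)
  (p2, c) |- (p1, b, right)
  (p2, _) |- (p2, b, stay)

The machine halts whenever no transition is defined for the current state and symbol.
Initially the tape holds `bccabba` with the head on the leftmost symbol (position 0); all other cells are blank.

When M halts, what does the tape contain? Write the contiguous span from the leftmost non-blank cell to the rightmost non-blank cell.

aabcbbcb

p0 | [b]ccabba_   read b → write c, move right, go to p1
p1 | c[c]cabba_   read c → write c, move left, go to p0
p0 | [c]ccabba_   read c → write a, move right, go to p2
p2 | a[c]cabba_   read c → write b, move right, go to p1
p1 | ab[c]abba_   read c → write c, move left, go to p0
p0 | a[b]cabba_   read b → write c, move right, go to p1
p1 | ac[c]abba_   read c → write c, move left, go to p0
p0 | a[c]cabba_   read c → write a, move right, go to p2
p2 | aa[c]abba_   read c → write b, move right, go to p1
p1 | aab[a]bba_   read a → write a, move stay, go to p0
p0 | aab[a]bba_   read a → write c, move right, go to p1
p1 | aabc[b]ba_   read b → write b, move right, go to p1
p1 | aabcb[b]a_   read b → write b, move right, go to p1
p1 | aabcbb[a]_   read a → write a, move stay, go to p0
p0 | aabcbb[a]_   read a → write c, move right, go to p1
p1 | aabcbbc[_]   read _ → write _, move stay, go to p2
p2 | aabcbbc[_]   read _ → write b, move stay, go to p2
p2 | aabcbbc[b]
The non-blank tape span at halt is aabcbbcb.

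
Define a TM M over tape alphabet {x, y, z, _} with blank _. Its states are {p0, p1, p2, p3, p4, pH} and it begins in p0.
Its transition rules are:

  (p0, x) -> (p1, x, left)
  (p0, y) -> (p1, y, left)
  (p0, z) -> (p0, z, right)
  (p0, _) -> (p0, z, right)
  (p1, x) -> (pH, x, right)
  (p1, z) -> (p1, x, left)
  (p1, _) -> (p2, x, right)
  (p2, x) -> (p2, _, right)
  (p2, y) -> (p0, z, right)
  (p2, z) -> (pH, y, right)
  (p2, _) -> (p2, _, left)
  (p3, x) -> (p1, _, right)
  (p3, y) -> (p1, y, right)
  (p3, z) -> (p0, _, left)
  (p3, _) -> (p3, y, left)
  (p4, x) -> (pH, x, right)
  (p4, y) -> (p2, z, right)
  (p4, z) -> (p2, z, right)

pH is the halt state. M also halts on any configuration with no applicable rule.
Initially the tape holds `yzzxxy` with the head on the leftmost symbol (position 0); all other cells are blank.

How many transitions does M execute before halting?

p0 | _[y]zzxxy   read y → write y, move left, go to p1
p1 | [_]yzzxxy   read _ → write x, move right, go to p2
p2 | x[y]zzxxy   read y → write z, move right, go to p0
p0 | xz[z]zxxy   read z → write z, move right, go to p0
p0 | xzz[z]xxy   read z → write z, move right, go to p0
p0 | xzzz[x]xy   read x → write x, move left, go to p1
p1 | xzz[z]xxy   read z → write x, move left, go to p1
p1 | xz[z]xxxy   read z → write x, move left, go to p1
p1 | x[z]xxxxy   read z → write x, move left, go to p1
p1 | [x]xxxxxy   read x → write x, move right, go to pH
pH | x[x]xxxxy
M halts after 10 transitions.

10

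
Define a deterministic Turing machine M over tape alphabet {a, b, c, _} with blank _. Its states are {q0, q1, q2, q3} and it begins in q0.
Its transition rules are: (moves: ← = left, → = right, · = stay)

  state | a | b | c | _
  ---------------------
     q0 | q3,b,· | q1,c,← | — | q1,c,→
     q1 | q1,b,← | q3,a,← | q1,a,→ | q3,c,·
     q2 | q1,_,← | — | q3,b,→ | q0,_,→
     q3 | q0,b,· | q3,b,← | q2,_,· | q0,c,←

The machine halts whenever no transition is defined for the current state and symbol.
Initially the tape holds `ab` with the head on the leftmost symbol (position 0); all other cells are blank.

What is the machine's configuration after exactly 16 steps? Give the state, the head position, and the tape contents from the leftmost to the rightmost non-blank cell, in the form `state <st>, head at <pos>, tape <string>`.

state q0, head at -2, tape bbbb

state=q0 head=0 tape=___[a]b   (q0,a)→(q3,b,·)
state=q3 head=0 tape=___[b]b   (q3,b)→(q3,b,←)
state=q3 head=-1 tape=__[_]bb   (q3,_)→(q0,c,←)
state=q0 head=-2 tape=_[_]cbb   (q0,_)→(q1,c,→)
state=q1 head=-1 tape=_c[c]bb   (q1,c)→(q1,a,→)
state=q1 head=0 tape=_ca[b]b   (q1,b)→(q3,a,←)
state=q3 head=-1 tape=_c[a]ab   (q3,a)→(q0,b,·)
state=q0 head=-1 tape=_c[b]ab   (q0,b)→(q1,c,←)
state=q1 head=-2 tape=_[c]cab   (q1,c)→(q1,a,→)
state=q1 head=-1 tape=_a[c]ab   (q1,c)→(q1,a,→)
state=q1 head=0 tape=_aa[a]b   (q1,a)→(q1,b,←)
state=q1 head=-1 tape=_a[a]bb   (q1,a)→(q1,b,←)
state=q1 head=-2 tape=_[a]bbb   (q1,a)→(q1,b,←)
state=q1 head=-3 tape=[_]bbbb   (q1,_)→(q3,c,·)
state=q3 head=-3 tape=[c]bbbb   (q3,c)→(q2,_,·)
state=q2 head=-3 tape=[_]bbbb   (q2,_)→(q0,_,→)
state=q0 head=-2 tape=_[b]bbb
After 16 steps: state q0, head at -2, tape bbbb.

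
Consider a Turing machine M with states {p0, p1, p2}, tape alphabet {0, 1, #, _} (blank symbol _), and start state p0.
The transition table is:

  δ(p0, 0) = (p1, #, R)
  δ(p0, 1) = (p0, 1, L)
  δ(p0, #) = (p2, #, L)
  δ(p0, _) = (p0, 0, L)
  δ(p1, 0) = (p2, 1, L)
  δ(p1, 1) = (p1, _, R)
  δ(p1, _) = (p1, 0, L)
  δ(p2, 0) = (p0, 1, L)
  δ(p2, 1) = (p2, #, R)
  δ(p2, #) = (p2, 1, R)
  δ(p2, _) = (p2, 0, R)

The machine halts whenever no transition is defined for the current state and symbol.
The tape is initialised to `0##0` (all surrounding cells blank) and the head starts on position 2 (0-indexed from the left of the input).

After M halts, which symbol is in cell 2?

0

state=p0 head=2 tape=0#[#]0_   (p0,#)→(p2,#,L)
state=p2 head=1 tape=0[#]#0_   (p2,#)→(p2,1,R)
state=p2 head=2 tape=01[#]0_   (p2,#)→(p2,1,R)
state=p2 head=3 tape=011[0]_   (p2,0)→(p0,1,L)
state=p0 head=2 tape=01[1]1_   (p0,1)→(p0,1,L)
state=p0 head=1 tape=0[1]11_   (p0,1)→(p0,1,L)
state=p0 head=0 tape=[0]111_   (p0,0)→(p1,#,R)
state=p1 head=1 tape=#[1]11_   (p1,1)→(p1,_,R)
state=p1 head=2 tape=#_[1]1_   (p1,1)→(p1,_,R)
state=p1 head=3 tape=#__[1]_   (p1,1)→(p1,_,R)
state=p1 head=4 tape=#___[_]   (p1,_)→(p1,0,L)
state=p1 head=3 tape=#__[_]0   (p1,_)→(p1,0,L)
state=p1 head=2 tape=#_[_]00   (p1,_)→(p1,0,L)
state=p1 head=1 tape=#[_]000   (p1,_)→(p1,0,L)
state=p1 head=0 tape=[#]0000
Cell 2 holds 0 when M halts.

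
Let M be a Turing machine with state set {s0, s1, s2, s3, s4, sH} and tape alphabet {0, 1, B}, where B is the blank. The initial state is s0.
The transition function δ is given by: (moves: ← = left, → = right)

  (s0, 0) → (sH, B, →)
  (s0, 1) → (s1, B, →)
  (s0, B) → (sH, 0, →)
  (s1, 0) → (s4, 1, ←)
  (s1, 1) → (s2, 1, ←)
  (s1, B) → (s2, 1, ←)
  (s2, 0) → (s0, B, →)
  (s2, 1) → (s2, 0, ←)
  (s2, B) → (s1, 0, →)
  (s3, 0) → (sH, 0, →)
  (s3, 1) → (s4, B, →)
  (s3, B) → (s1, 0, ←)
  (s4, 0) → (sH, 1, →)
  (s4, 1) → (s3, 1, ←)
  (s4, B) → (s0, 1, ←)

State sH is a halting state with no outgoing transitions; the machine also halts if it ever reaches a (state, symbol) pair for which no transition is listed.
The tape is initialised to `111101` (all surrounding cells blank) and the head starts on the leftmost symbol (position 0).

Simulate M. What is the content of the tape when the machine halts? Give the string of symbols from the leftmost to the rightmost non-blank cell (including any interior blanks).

0111

state=s0 head=0 tape=[1]11101   (s0,1)→(s1,B,→)
state=s1 head=1 tape=B[1]1101   (s1,1)→(s2,1,←)
state=s2 head=0 tape=[B]11101   (s2,B)→(s1,0,→)
state=s1 head=1 tape=0[1]1101   (s1,1)→(s2,1,←)
state=s2 head=0 tape=[0]11101   (s2,0)→(s0,B,→)
state=s0 head=1 tape=B[1]1101   (s0,1)→(s1,B,→)
state=s1 head=2 tape=BB[1]101   (s1,1)→(s2,1,←)
state=s2 head=1 tape=B[B]1101   (s2,B)→(s1,0,→)
state=s1 head=2 tape=B0[1]101   (s1,1)→(s2,1,←)
state=s2 head=1 tape=B[0]1101   (s2,0)→(s0,B,→)
state=s0 head=2 tape=BB[1]101   (s0,1)→(s1,B,→)
state=s1 head=3 tape=BBB[1]01   (s1,1)→(s2,1,←)
state=s2 head=2 tape=BB[B]101   (s2,B)→(s1,0,→)
state=s1 head=3 tape=BB0[1]01   (s1,1)→(s2,1,←)
state=s2 head=2 tape=BB[0]101   (s2,0)→(s0,B,→)
state=s0 head=3 tape=BBB[1]01   (s0,1)→(s1,B,→)
state=s1 head=4 tape=BBBB[0]1   (s1,0)→(s4,1,←)
state=s4 head=3 tape=BBB[B]11   (s4,B)→(s0,1,←)
state=s0 head=2 tape=BB[B]111   (s0,B)→(sH,0,→)
state=sH head=3 tape=BB0[1]11
The non-blank tape span at halt is 0111.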